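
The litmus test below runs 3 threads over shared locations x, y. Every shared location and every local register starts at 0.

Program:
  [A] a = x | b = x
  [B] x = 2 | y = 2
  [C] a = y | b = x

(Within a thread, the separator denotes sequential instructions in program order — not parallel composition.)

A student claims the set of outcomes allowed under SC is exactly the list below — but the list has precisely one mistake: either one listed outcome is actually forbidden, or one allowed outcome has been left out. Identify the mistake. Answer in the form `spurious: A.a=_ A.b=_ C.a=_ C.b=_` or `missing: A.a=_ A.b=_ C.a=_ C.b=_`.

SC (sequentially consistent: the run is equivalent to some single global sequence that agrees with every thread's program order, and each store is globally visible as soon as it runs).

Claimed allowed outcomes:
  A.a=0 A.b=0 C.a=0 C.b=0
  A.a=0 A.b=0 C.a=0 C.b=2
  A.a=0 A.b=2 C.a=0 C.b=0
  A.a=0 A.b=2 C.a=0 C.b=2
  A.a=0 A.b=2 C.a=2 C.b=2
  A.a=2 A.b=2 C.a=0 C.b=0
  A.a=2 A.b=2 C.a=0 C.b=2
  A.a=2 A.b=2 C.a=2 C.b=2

outcome vector order: (A.a,A.b,C.a,C.b)
SC: 9 outcomes — {<0 0 0 0> <0 0 0 2> <0 0 2 2> <0 2 0 0> <0 2 0 2> <0 2 2 2> <2 2 0 0> <2 2 0 2> <2 2 2 2>}
SC∖claimed = {<0 0 2 2>}

missing: A.a=0 A.b=0 C.a=2 C.b=2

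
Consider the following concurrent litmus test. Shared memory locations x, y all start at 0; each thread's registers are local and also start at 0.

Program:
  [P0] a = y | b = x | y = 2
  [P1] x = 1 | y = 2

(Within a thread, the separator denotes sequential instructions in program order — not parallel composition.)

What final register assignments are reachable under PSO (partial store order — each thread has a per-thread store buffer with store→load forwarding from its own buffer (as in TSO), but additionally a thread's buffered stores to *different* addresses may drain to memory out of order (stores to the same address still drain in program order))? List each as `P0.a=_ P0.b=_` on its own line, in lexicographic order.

P0.a=0 P0.b=0
P0.a=0 P0.b=1
P0.a=2 P0.b=0
P0.a=2 P0.b=1

outcome vector order: (P0.a,P0.b)
|PSO outcomes| = 4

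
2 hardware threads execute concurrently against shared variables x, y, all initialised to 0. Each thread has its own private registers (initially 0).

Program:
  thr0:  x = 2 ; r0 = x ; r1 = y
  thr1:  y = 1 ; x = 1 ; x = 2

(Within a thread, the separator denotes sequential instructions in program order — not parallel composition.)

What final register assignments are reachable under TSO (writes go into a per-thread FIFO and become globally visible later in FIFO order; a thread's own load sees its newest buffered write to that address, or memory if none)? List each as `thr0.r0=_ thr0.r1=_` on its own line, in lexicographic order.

outcome vector order: (thr0.r0,thr0.r1)
|TSO outcomes| = 3

thr0.r0=1 thr0.r1=1
thr0.r0=2 thr0.r1=0
thr0.r0=2 thr0.r1=1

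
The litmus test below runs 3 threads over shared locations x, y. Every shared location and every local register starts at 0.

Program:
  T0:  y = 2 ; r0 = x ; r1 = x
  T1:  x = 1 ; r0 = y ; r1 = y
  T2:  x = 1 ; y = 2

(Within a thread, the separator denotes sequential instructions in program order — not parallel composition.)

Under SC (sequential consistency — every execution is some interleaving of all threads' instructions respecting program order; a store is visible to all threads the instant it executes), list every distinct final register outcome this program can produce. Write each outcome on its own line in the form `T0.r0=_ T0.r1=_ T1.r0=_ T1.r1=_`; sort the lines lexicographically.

T0.r0=0 T0.r1=0 T1.r0=2 T1.r1=2
T0.r0=0 T0.r1=1 T1.r0=2 T1.r1=2
T0.r0=1 T0.r1=1 T1.r0=0 T1.r1=0
T0.r0=1 T0.r1=1 T1.r0=0 T1.r1=2
T0.r0=1 T0.r1=1 T1.r0=2 T1.r1=2

outcome vector order: (T0.r0,T0.r1,T1.r0,T1.r1)
|SC outcomes| = 5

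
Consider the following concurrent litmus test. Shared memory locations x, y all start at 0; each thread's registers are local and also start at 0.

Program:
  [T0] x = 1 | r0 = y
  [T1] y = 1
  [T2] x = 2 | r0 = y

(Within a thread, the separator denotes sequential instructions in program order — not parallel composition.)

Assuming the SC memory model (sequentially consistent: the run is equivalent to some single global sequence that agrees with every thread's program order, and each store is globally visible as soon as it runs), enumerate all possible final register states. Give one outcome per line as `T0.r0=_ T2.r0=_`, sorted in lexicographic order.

T0.r0=0 T2.r0=0
T0.r0=0 T2.r0=1
T0.r0=1 T2.r0=0
T0.r0=1 T2.r0=1

outcome vector order: (T0.r0,T2.r0)
|SC outcomes| = 4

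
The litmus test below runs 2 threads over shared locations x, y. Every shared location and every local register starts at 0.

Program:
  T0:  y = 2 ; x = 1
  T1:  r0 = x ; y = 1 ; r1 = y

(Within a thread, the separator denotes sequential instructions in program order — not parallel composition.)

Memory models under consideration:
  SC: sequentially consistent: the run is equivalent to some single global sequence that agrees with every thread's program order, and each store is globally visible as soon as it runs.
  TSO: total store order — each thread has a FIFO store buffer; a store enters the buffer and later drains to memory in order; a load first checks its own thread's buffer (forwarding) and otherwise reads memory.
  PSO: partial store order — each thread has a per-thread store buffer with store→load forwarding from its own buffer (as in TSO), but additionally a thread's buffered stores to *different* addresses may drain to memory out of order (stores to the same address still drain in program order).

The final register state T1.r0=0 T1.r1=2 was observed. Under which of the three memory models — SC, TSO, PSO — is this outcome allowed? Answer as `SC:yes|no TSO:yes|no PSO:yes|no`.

SC:yes TSO:yes PSO:yes

outcome vector order: (T1.r0,T1.r1)
[SC] allowed = {(0,1); (0,2); (1,1)}
[TSO] allowed = {(0,1); (0,2); (1,1)}
[PSO] allowed = {(0,1); (0,2); (1,1); (1,2)}
target (0,2) ∈ {SC,TSO,PSO}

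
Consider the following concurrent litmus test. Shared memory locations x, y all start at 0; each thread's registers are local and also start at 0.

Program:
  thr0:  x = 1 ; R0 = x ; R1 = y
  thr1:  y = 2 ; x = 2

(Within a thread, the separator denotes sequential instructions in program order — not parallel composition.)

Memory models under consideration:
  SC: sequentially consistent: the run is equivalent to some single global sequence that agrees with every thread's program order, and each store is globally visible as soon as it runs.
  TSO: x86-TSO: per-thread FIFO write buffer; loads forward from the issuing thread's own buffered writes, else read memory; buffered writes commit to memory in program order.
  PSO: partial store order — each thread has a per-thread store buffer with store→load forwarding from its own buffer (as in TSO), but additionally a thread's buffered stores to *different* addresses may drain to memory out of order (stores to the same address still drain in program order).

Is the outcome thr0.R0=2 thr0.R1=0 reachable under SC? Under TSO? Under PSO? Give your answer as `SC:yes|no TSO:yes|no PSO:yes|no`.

outcome vector order: (thr0.R0,thr0.R1)
[SC] allowed = {10, 12, 22}
[TSO] allowed = {10, 12, 22}
[PSO] allowed = {10, 12, 20, 22}
target 20 ∈ {PSO}

SC:no TSO:no PSO:yes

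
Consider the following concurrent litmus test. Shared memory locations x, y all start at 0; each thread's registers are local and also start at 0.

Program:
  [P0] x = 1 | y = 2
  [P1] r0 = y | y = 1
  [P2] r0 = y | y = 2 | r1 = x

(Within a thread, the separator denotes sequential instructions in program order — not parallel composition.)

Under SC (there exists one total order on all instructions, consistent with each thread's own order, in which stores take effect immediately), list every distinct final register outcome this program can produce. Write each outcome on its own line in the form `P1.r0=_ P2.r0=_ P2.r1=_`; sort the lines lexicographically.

P1.r0=0 P2.r0=0 P2.r1=0
P1.r0=0 P2.r0=0 P2.r1=1
P1.r0=0 P2.r0=1 P2.r1=0
P1.r0=0 P2.r0=1 P2.r1=1
P1.r0=0 P2.r0=2 P2.r1=1
P1.r0=2 P2.r0=0 P2.r1=0
P1.r0=2 P2.r0=0 P2.r1=1
P1.r0=2 P2.r0=1 P2.r1=1
P1.r0=2 P2.r0=2 P2.r1=1

outcome vector order: (P1.r0,P2.r0,P2.r1)
|SC outcomes| = 9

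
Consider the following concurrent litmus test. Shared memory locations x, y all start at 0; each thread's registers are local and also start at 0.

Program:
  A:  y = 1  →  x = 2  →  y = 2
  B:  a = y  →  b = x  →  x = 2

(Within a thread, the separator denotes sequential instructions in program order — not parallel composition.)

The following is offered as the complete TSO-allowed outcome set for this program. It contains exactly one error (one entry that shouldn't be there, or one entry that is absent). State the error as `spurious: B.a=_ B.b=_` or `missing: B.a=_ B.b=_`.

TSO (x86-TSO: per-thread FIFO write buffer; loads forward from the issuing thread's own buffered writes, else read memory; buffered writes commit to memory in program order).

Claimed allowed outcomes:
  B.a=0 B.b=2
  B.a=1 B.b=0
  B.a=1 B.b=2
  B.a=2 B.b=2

outcome vector order: (B.a,B.b)
TSO (5): <0 0> <0 2> <1 0> <1 2> <2 2>
TSO∖claimed = {<0 0>}

missing: B.a=0 B.b=0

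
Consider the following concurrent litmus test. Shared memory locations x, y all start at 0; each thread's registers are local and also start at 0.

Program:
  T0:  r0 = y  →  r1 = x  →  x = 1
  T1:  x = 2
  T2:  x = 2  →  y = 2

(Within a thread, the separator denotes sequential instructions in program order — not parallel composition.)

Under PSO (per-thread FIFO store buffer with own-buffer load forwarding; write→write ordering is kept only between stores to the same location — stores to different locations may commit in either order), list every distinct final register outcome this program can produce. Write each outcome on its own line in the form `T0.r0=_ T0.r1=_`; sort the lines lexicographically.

T0.r0=0 T0.r1=0
T0.r0=0 T0.r1=2
T0.r0=2 T0.r1=0
T0.r0=2 T0.r1=2

outcome vector order: (T0.r0,T0.r1)
|PSO outcomes| = 4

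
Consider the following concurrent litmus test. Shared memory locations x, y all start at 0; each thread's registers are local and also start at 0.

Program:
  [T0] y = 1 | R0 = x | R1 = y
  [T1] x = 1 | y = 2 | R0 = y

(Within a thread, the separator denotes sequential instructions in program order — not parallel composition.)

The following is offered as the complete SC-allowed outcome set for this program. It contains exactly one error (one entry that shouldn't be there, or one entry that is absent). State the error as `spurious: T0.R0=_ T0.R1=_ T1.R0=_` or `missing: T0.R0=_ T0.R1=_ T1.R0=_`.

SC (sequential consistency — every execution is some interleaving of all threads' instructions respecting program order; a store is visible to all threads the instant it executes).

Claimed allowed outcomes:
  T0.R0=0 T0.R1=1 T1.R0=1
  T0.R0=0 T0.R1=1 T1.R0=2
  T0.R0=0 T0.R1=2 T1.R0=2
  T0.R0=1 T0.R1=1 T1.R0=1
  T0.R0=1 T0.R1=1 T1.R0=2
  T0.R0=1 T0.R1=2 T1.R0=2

spurious: T0.R0=0 T0.R1=1 T1.R0=1

outcome vector order: (T0.R0,T0.R1,T1.R0)
SC: 5 outcomes — {(0,1,2), (0,2,2), (1,1,1), (1,1,2), (1,2,2)}
claimed∖SC = {(0,1,1)}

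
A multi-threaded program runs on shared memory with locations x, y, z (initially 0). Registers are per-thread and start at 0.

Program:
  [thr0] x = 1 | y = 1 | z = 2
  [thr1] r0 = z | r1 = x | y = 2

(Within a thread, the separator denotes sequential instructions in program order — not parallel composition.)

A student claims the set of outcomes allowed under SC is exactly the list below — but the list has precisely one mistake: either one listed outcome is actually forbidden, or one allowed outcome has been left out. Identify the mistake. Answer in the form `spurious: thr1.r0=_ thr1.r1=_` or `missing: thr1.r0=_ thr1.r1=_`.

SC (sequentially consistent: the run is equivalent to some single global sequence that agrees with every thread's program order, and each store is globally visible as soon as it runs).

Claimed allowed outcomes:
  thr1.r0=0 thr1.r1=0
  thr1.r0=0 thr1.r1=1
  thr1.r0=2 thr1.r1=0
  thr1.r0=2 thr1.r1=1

outcome vector order: (thr1.r0,thr1.r1)
SC: 3 outcomes — {(0,0), (0,1), (2,1)}
claimed∖SC = {(2,0)}

spurious: thr1.r0=2 thr1.r1=0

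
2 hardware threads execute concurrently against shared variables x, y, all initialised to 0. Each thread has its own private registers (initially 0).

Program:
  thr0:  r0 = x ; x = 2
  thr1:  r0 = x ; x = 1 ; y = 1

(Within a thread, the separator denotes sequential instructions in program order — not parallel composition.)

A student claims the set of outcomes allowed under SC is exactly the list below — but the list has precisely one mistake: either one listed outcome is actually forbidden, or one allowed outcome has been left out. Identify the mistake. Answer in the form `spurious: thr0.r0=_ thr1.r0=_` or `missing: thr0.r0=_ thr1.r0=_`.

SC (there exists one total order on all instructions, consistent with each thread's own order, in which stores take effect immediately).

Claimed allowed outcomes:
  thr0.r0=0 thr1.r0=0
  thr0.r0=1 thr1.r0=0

missing: thr0.r0=0 thr1.r0=2

outcome vector order: (thr0.r0,thr1.r0)
under SC → (0,0), (0,2), (1,0)
SC∖claimed = {(0,2)}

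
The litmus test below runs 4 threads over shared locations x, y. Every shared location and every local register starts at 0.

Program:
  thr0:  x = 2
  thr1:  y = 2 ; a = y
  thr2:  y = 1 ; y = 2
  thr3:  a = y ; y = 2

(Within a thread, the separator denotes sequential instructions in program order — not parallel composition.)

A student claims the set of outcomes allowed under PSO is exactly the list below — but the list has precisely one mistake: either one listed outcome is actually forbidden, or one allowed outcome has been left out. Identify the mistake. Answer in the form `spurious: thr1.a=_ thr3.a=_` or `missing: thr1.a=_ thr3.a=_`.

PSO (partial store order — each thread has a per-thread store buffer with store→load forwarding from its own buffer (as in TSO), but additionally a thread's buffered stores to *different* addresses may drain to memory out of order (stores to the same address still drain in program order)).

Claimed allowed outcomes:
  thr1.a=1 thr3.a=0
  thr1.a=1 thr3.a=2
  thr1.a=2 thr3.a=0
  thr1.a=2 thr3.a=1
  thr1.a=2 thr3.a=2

missing: thr1.a=1 thr3.a=1

outcome vector order: (thr1.a,thr3.a)
[PSO] allowed = {(1,0); (1,1); (1,2); (2,0); (2,1); (2,2)}
PSO∖claimed = {(1,1)}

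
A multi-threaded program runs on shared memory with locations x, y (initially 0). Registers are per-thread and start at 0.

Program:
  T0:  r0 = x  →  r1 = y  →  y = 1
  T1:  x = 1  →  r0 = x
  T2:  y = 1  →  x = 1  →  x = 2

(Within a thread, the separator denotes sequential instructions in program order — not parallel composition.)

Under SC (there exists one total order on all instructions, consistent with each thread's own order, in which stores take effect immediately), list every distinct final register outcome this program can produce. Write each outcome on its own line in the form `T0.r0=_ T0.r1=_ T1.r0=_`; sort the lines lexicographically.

outcome vector order: (T0.r0,T0.r1,T1.r0)
|SC outcomes| = 10

T0.r0=0 T0.r1=0 T1.r0=1
T0.r0=0 T0.r1=0 T1.r0=2
T0.r0=0 T0.r1=1 T1.r0=1
T0.r0=0 T0.r1=1 T1.r0=2
T0.r0=1 T0.r1=0 T1.r0=1
T0.r0=1 T0.r1=0 T1.r0=2
T0.r0=1 T0.r1=1 T1.r0=1
T0.r0=1 T0.r1=1 T1.r0=2
T0.r0=2 T0.r1=1 T1.r0=1
T0.r0=2 T0.r1=1 T1.r0=2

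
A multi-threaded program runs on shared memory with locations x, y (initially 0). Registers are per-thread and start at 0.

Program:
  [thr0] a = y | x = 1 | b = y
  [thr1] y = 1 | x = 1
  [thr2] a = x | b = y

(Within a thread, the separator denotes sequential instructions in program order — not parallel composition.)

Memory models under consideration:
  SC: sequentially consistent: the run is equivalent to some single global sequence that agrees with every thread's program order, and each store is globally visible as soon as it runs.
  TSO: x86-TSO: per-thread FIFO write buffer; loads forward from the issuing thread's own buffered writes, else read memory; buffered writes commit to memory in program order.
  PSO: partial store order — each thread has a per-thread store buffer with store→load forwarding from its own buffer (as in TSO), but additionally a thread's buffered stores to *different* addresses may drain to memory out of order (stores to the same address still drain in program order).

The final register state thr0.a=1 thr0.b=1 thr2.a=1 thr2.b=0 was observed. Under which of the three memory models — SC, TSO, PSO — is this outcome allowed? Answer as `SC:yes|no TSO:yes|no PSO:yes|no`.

SC:no TSO:no PSO:yes

outcome vector order: (thr0.a,thr0.b,thr2.a,thr2.b)
[SC] allowed = {(0,0,0,0); (0,0,0,1); (0,0,1,0); (0,0,1,1); (0,1,0,0); (0,1,0,1); (0,1,1,0); (0,1,1,1); (1,1,0,0); (1,1,0,1); (1,1,1,1)}
[TSO] allowed = {(0,0,0,0); (0,0,0,1); (0,0,1,0); (0,0,1,1); (0,1,0,0); (0,1,0,1); (0,1,1,0); (0,1,1,1); (1,1,0,0); (1,1,0,1); (1,1,1,1)}
[PSO] allowed = {(0,0,0,0); (0,0,0,1); (0,0,1,0); (0,0,1,1); (0,1,0,0); (0,1,0,1); (0,1,1,0); (0,1,1,1); (1,1,0,0); (1,1,0,1); (1,1,1,0); (1,1,1,1)}
target (1,1,1,0) ∈ {PSO}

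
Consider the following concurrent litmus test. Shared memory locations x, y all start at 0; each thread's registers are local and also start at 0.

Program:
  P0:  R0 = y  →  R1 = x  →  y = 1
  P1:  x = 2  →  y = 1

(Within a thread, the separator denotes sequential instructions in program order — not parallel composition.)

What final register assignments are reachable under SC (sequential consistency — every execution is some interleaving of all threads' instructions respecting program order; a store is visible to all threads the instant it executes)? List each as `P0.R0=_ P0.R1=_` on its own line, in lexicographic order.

P0.R0=0 P0.R1=0
P0.R0=0 P0.R1=2
P0.R0=1 P0.R1=2

outcome vector order: (P0.R0,P0.R1)
|SC outcomes| = 3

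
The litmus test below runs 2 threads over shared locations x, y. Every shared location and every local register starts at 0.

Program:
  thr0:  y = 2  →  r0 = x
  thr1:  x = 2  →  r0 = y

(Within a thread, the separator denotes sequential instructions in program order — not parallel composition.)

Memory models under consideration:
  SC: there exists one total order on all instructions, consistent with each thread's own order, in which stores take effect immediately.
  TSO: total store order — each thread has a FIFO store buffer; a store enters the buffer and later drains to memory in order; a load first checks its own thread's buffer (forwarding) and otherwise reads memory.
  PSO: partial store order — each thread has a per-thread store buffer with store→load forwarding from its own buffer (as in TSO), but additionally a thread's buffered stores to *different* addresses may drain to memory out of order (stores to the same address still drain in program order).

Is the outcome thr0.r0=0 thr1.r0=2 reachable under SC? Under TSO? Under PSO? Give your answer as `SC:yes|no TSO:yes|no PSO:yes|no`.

outcome vector order: (thr0.r0,thr1.r0)
[SC] allowed = {0/2 2/0 2/2}
[TSO] allowed = {0/0 0/2 2/0 2/2}
[PSO] allowed = {0/0 0/2 2/0 2/2}
target 0/2 ∈ {SC,TSO,PSO}

SC:yes TSO:yes PSO:yes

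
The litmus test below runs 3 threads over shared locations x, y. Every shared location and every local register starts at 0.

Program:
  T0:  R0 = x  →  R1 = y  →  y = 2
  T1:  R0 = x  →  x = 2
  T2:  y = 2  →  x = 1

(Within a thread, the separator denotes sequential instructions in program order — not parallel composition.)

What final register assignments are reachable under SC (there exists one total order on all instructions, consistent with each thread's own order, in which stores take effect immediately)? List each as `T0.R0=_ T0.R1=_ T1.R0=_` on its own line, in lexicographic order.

T0.R0=0 T0.R1=0 T1.R0=0
T0.R0=0 T0.R1=0 T1.R0=1
T0.R0=0 T0.R1=2 T1.R0=0
T0.R0=0 T0.R1=2 T1.R0=1
T0.R0=1 T0.R1=2 T1.R0=0
T0.R0=1 T0.R1=2 T1.R0=1
T0.R0=2 T0.R1=0 T1.R0=0
T0.R0=2 T0.R1=2 T1.R0=0
T0.R0=2 T0.R1=2 T1.R0=1

outcome vector order: (T0.R0,T0.R1,T1.R0)
|SC outcomes| = 9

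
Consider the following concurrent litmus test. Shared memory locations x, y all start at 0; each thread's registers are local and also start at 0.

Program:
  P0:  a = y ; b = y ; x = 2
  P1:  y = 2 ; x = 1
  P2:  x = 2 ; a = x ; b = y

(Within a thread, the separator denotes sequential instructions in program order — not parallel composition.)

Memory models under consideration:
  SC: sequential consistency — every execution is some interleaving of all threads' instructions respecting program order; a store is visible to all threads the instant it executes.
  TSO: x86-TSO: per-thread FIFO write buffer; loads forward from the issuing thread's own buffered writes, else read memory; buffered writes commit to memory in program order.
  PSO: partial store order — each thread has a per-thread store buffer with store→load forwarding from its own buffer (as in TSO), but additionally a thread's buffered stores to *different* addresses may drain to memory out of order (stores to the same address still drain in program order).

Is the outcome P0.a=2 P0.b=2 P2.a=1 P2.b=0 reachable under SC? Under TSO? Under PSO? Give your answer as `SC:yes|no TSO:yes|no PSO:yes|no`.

outcome vector order: (P0.a,P0.b,P2.a,P2.b)
SC: 9 outcomes — {(0,0,1,2), (0,0,2,0), (0,0,2,2), (0,2,1,2), (0,2,2,0), (0,2,2,2), (2,2,1,2), (2,2,2,0), (2,2,2,2)}
TSO: 9 outcomes — {(0,0,1,2), (0,0,2,0), (0,0,2,2), (0,2,1,2), (0,2,2,0), (0,2,2,2), (2,2,1,2), (2,2,2,0), (2,2,2,2)}
PSO: 12 outcomes — {(0,0,1,0), (0,0,1,2), (0,0,2,0), (0,0,2,2), (0,2,1,0), (0,2,1,2), (0,2,2,0), (0,2,2,2), (2,2,1,0), (2,2,1,2), (2,2,2,0), (2,2,2,2)}
target (2,2,1,0) ∈ {PSO}

SC:no TSO:no PSO:yes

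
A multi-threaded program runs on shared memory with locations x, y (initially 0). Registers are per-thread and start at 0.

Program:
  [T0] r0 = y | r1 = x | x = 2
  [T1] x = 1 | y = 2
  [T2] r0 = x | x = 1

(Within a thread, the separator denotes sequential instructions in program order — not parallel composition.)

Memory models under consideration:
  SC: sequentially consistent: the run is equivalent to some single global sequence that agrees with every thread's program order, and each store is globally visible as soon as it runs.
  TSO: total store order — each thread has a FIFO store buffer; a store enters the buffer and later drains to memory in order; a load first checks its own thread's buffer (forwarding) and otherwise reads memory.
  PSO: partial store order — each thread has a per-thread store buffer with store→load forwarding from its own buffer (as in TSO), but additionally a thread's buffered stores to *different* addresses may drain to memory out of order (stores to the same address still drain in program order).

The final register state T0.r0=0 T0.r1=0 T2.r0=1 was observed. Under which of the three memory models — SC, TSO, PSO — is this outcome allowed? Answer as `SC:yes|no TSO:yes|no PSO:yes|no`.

outcome vector order: (T0.r0,T0.r1,T2.r0)
under SC → 000 001 002 010 011 012 210 211 212
under TSO → 000 001 002 010 011 012 210 211 212
under PSO → 000 001 002 010 011 012 200 201 202 210 211 212
target 001 ∈ {SC,TSO,PSO}

SC:yes TSO:yes PSO:yes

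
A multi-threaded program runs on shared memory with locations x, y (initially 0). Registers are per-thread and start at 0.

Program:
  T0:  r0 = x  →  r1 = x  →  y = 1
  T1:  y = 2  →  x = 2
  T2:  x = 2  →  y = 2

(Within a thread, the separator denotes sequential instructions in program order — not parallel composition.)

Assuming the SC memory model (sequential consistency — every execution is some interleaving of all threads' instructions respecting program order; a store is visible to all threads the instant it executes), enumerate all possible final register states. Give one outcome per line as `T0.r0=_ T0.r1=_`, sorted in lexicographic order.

T0.r0=0 T0.r1=0
T0.r0=0 T0.r1=2
T0.r0=2 T0.r1=2

outcome vector order: (T0.r0,T0.r1)
|SC outcomes| = 3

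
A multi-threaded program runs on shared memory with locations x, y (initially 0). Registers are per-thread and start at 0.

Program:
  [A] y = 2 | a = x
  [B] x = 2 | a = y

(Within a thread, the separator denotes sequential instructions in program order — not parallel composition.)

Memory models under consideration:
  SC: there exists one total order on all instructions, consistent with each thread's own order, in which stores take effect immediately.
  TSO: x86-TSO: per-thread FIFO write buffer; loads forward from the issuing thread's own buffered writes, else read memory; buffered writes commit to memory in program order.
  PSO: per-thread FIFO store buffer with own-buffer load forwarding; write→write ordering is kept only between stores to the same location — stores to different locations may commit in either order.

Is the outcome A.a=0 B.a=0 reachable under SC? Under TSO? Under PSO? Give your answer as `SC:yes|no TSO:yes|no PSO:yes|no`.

outcome vector order: (A.a,B.a)
under SC → <0 2>, <2 0>, <2 2>
under TSO → <0 0>, <0 2>, <2 0>, <2 2>
under PSO → <0 0>, <0 2>, <2 0>, <2 2>
target <0 0> ∈ {TSO,PSO}

SC:no TSO:yes PSO:yes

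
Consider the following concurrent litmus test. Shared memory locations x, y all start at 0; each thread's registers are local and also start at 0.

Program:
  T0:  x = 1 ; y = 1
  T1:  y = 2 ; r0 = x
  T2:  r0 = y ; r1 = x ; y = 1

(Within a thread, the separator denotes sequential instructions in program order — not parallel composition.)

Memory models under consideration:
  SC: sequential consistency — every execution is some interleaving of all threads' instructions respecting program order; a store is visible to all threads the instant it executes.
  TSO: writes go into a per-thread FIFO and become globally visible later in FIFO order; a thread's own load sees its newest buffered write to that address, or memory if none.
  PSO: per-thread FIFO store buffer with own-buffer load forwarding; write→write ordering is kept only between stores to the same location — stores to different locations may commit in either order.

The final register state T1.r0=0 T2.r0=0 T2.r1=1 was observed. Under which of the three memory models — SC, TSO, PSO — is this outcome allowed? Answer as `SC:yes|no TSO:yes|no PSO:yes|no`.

outcome vector order: (T1.r0,T2.r0,T2.r1)
SC (10): 0/0/0 0/0/1 0/1/1 0/2/0 0/2/1 1/0/0 1/0/1 1/1/1 1/2/0 1/2/1
TSO (10): 0/0/0 0/0/1 0/1/1 0/2/0 0/2/1 1/0/0 1/0/1 1/1/1 1/2/0 1/2/1
PSO (12): 0/0/0 0/0/1 0/1/0 0/1/1 0/2/0 0/2/1 1/0/0 1/0/1 1/1/0 1/1/1 1/2/0 1/2/1
target 0/0/1 ∈ {SC,TSO,PSO}

SC:yes TSO:yes PSO:yes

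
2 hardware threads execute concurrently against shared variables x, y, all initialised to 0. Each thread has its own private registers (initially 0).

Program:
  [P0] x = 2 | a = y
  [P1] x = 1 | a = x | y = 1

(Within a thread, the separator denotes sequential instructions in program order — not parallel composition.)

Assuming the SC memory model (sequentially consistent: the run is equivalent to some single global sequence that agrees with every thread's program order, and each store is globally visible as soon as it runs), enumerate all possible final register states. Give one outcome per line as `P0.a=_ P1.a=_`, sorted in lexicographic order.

outcome vector order: (P0.a,P1.a)
|SC outcomes| = 4

P0.a=0 P1.a=1
P0.a=0 P1.a=2
P0.a=1 P1.a=1
P0.a=1 P1.a=2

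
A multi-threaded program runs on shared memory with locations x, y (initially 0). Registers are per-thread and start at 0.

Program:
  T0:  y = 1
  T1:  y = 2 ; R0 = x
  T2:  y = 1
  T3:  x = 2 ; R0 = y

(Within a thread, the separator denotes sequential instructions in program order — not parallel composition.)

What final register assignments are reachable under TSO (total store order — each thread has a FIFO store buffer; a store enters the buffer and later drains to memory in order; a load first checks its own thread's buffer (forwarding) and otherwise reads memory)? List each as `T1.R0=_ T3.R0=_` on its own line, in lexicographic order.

T1.R0=0 T3.R0=0
T1.R0=0 T3.R0=1
T1.R0=0 T3.R0=2
T1.R0=2 T3.R0=0
T1.R0=2 T3.R0=1
T1.R0=2 T3.R0=2

outcome vector order: (T1.R0,T3.R0)
|TSO outcomes| = 6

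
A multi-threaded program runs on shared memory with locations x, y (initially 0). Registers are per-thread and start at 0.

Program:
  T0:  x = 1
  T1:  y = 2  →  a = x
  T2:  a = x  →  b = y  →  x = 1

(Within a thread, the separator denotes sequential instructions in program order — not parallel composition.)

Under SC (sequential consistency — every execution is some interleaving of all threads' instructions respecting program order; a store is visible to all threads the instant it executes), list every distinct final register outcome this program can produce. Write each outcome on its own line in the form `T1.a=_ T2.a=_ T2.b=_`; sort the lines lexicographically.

T1.a=0 T2.a=0 T2.b=0
T1.a=0 T2.a=0 T2.b=2
T1.a=0 T2.a=1 T2.b=2
T1.a=1 T2.a=0 T2.b=0
T1.a=1 T2.a=0 T2.b=2
T1.a=1 T2.a=1 T2.b=0
T1.a=1 T2.a=1 T2.b=2

outcome vector order: (T1.a,T2.a,T2.b)
|SC outcomes| = 7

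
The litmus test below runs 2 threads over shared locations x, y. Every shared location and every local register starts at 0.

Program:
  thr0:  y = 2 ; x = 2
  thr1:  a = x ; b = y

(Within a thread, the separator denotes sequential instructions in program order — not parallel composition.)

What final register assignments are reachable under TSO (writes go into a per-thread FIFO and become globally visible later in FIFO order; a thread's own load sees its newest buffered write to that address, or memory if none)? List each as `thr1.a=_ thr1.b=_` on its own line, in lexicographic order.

outcome vector order: (thr1.a,thr1.b)
|TSO outcomes| = 3

thr1.a=0 thr1.b=0
thr1.a=0 thr1.b=2
thr1.a=2 thr1.b=2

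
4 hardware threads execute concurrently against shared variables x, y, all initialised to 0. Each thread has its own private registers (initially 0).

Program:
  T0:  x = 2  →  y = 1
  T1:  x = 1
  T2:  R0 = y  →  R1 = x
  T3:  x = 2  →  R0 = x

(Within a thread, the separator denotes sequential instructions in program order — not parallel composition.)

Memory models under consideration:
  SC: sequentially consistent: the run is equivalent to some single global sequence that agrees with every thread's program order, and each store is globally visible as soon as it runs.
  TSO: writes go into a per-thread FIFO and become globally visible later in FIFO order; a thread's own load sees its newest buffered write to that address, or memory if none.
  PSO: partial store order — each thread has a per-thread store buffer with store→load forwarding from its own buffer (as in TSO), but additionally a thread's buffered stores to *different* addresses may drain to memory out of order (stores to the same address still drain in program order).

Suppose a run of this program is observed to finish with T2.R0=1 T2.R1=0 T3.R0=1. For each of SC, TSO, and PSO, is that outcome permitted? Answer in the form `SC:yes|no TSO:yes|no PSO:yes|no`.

outcome vector order: (T2.R0,T2.R1,T3.R0)
SC (10): 0/0/1; 0/0/2; 0/1/1; 0/1/2; 0/2/1; 0/2/2; 1/1/1; 1/1/2; 1/2/1; 1/2/2
TSO (10): 0/0/1; 0/0/2; 0/1/1; 0/1/2; 0/2/1; 0/2/2; 1/1/1; 1/1/2; 1/2/1; 1/2/2
PSO (12): 0/0/1; 0/0/2; 0/1/1; 0/1/2; 0/2/1; 0/2/2; 1/0/1; 1/0/2; 1/1/1; 1/1/2; 1/2/1; 1/2/2
target 1/0/1 ∈ {PSO}

SC:no TSO:no PSO:yes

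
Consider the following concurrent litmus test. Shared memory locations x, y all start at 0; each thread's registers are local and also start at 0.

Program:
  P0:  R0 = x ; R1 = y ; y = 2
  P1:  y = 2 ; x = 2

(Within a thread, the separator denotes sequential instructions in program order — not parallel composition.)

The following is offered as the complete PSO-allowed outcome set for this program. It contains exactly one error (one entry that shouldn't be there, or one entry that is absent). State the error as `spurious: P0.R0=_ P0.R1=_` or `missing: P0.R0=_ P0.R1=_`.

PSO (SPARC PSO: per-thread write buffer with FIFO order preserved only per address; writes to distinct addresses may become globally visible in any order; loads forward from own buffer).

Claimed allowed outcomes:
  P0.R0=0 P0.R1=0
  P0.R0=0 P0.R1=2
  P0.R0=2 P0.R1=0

missing: P0.R0=2 P0.R1=2

outcome vector order: (P0.R0,P0.R1)
[PSO] allowed = {00, 02, 20, 22}
PSO∖claimed = {22}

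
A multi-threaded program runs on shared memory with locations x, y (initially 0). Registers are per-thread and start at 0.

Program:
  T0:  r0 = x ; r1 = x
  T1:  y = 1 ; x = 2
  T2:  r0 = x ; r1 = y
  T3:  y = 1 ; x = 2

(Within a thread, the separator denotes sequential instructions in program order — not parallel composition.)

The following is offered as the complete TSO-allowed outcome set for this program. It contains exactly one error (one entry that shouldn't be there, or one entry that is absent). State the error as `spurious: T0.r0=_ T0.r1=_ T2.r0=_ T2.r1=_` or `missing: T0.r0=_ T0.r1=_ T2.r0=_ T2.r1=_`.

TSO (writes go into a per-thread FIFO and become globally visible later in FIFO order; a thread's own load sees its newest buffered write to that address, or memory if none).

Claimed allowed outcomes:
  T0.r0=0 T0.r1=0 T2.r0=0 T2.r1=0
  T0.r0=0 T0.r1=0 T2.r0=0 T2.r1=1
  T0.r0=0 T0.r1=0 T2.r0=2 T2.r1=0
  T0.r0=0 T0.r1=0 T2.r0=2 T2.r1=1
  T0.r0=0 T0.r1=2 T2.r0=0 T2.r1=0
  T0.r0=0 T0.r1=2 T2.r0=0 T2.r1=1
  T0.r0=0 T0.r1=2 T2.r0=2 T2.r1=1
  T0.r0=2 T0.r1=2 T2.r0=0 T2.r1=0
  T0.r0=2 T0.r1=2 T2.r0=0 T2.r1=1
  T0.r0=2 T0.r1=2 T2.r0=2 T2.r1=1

spurious: T0.r0=0 T0.r1=0 T2.r0=2 T2.r1=0

outcome vector order: (T0.r0,T0.r1,T2.r0,T2.r1)
under TSO → 0/0/0/0; 0/0/0/1; 0/0/2/1; 0/2/0/0; 0/2/0/1; 0/2/2/1; 2/2/0/0; 2/2/0/1; 2/2/2/1
claimed∖TSO = {0/0/2/0}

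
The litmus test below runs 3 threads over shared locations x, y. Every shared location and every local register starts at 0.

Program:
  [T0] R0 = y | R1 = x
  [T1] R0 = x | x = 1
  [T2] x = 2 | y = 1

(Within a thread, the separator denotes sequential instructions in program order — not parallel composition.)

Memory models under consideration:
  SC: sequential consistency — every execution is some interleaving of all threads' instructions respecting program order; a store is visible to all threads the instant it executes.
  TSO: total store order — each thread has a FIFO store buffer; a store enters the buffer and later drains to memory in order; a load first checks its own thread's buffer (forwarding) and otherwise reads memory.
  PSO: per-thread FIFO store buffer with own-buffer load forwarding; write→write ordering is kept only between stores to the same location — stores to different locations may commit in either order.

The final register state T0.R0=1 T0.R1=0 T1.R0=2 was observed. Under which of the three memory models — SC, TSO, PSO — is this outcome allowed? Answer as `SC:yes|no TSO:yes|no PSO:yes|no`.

SC:no TSO:no PSO:yes

outcome vector order: (T0.R0,T0.R1,T1.R0)
SC: 10 outcomes — {<0 0 0>; <0 0 2>; <0 1 0>; <0 1 2>; <0 2 0>; <0 2 2>; <1 1 0>; <1 1 2>; <1 2 0>; <1 2 2>}
TSO: 10 outcomes — {<0 0 0>; <0 0 2>; <0 1 0>; <0 1 2>; <0 2 0>; <0 2 2>; <1 1 0>; <1 1 2>; <1 2 0>; <1 2 2>}
PSO: 12 outcomes — {<0 0 0>; <0 0 2>; <0 1 0>; <0 1 2>; <0 2 0>; <0 2 2>; <1 0 0>; <1 0 2>; <1 1 0>; <1 1 2>; <1 2 0>; <1 2 2>}
target <1 0 2> ∈ {PSO}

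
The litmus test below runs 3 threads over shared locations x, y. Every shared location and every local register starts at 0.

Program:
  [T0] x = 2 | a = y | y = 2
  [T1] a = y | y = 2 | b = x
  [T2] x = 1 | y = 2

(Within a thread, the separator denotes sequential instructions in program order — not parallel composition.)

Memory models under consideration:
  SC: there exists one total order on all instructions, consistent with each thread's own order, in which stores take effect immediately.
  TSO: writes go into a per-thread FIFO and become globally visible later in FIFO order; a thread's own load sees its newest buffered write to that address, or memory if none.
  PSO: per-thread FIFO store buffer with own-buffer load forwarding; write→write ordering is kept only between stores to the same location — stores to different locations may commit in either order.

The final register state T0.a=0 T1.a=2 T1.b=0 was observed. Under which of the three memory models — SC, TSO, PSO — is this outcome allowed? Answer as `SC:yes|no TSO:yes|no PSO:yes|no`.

outcome vector order: (T0.a,T1.a,T1.b)
SC: 9 outcomes — {0/0/1 0/0/2 0/2/1 0/2/2 2/0/0 2/0/1 2/0/2 2/2/1 2/2/2}
TSO: 10 outcomes — {0/0/0 0/0/1 0/0/2 0/2/1 0/2/2 2/0/0 2/0/1 2/0/2 2/2/1 2/2/2}
PSO: 12 outcomes — {0/0/0 0/0/1 0/0/2 0/2/0 0/2/1 0/2/2 2/0/0 2/0/1 2/0/2 2/2/0 2/2/1 2/2/2}
target 0/2/0 ∈ {PSO}

SC:no TSO:no PSO:yes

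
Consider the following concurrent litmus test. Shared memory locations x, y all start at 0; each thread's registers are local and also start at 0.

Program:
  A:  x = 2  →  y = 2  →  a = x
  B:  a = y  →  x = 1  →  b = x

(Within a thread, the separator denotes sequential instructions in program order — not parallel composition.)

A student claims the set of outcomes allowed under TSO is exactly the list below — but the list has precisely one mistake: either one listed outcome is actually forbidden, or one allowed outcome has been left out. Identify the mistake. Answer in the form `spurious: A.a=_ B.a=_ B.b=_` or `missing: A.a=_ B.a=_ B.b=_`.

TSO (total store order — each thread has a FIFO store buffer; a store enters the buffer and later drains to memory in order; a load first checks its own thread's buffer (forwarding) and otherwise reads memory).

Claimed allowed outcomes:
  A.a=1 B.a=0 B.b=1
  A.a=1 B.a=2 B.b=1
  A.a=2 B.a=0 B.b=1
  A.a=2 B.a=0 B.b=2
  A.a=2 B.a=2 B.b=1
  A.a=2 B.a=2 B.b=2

spurious: A.a=2 B.a=2 B.b=2

outcome vector order: (A.a,B.a,B.b)
under TSO → <1 0 1>; <1 2 1>; <2 0 1>; <2 0 2>; <2 2 1>
claimed∖TSO = {<2 2 2>}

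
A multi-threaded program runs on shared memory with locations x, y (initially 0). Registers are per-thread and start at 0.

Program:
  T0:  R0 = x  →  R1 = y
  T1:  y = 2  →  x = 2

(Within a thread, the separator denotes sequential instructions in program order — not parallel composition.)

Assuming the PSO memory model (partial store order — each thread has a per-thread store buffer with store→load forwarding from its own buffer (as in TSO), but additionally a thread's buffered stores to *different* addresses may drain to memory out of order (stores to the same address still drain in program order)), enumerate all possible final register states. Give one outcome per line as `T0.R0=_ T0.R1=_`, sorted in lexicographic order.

T0.R0=0 T0.R1=0
T0.R0=0 T0.R1=2
T0.R0=2 T0.R1=0
T0.R0=2 T0.R1=2

outcome vector order: (T0.R0,T0.R1)
|PSO outcomes| = 4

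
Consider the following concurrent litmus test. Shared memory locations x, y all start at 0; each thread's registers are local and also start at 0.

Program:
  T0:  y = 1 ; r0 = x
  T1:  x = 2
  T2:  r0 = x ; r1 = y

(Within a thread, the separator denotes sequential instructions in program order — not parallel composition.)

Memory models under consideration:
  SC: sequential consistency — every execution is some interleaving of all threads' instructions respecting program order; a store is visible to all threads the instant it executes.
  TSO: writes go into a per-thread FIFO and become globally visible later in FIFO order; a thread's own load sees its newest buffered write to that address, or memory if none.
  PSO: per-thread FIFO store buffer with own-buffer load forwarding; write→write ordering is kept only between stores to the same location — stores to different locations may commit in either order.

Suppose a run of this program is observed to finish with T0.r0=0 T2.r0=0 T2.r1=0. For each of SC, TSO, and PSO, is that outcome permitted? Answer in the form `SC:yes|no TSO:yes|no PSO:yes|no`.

SC:yes TSO:yes PSO:yes

outcome vector order: (T0.r0,T2.r0,T2.r1)
SC: 7 outcomes — {0/0/0; 0/0/1; 0/2/1; 2/0/0; 2/0/1; 2/2/0; 2/2/1}
TSO: 8 outcomes — {0/0/0; 0/0/1; 0/2/0; 0/2/1; 2/0/0; 2/0/1; 2/2/0; 2/2/1}
PSO: 8 outcomes — {0/0/0; 0/0/1; 0/2/0; 0/2/1; 2/0/0; 2/0/1; 2/2/0; 2/2/1}
target 0/0/0 ∈ {SC,TSO,PSO}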